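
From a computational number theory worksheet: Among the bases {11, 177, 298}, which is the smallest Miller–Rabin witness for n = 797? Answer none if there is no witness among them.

none

n − 1 = 796 = 2^2 · 199, so s = 2 and d = 199.
Base 11: x_0 = 11^199 mod 797 = 1. x_0 = 1, so 11 is not a witness.
Base 177: x_0 = 177^199 mod 797 = 1. x_0 = 1, so 177 is not a witness.
Base 298: x_0 = 298^199 mod 797 = 796. x_0 = 796 ≡ −1, so 298 is not a witness.
No listed base is a witness for 797.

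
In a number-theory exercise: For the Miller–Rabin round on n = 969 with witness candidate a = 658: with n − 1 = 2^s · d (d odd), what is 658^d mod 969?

430

n − 1 = 968 = 2^3 · 121, so s = 3 and d = 121.
Repeated squaring mod 969: 658^1 ≡ 658, 658^2 ≡ 790, 658^4 ≡ 64, 658^8 ≡ 220, 658^16 ≡ 919, 658^32 ≡ 562, 658^64 ≡ 919.
121 = 64 + 32 + 16 + 8 + 1, so 658^121 ≡ 919·562·919·220·658 ≡ 430 (mod 969).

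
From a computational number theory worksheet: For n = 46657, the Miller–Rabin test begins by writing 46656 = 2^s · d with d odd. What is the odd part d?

729

Halving: 46656 → 23328 → 11664 → 5832 → 2916 → 1458 → 729; 729 is odd.
So 46656 = 2^6 · 729.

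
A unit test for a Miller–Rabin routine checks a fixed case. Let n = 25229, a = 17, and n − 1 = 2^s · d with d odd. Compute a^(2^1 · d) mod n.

n − 1 = 25228 = 2^2 · 6307, so s = 2 and d = 6307.
x_0 = 17^6307 mod 25229 = 25228.
x_1 = 25228^2 mod 25229 = 1.

1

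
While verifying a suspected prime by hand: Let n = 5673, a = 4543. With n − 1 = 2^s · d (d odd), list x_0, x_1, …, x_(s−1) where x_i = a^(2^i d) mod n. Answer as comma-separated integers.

n − 1 = 5672 = 2^3 · 709, so s = 3 and d = 709.
x_0 = 4543^709 mod 5673 = 334.
x_1 = 334^2 mod 5673 = 3769.
x_2 = 3769^2 mod 5673 = 169.

334, 3769, 169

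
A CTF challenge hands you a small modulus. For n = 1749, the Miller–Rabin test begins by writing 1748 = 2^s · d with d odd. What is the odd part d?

Halving: 1748 → 874 → 437; 437 is odd.
So 1748 = 2^2 · 437.

437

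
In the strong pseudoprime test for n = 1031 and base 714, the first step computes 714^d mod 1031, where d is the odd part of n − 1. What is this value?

1

n − 1 = 1030 = 2^1 · 515, so s = 1 and d = 515.
714^515 mod 1031 = 1.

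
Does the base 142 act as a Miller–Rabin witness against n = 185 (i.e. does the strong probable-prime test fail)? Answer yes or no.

n − 1 = 184 = 2^3 · 23, so s = 3 and d = 23.
x_0 = 142^23 mod 185 = 43.
x_0 is neither 1 nor 184, so continue squaring.
x_1 = 43^2 mod 185 = 184.
x_1 ≡ −1, so 142 is not a witness.

no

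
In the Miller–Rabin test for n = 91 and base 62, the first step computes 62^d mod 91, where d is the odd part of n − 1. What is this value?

90

n − 1 = 90 = 2^1 · 45, so s = 1 and d = 45.
By repeated squaring, 62^45 ≡ 90 (mod 91).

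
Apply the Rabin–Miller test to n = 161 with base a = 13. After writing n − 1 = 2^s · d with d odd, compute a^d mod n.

n − 1 = 160 = 2^5 · 5, so s = 5 and d = 5.
13^5 mod 161 = 27.

27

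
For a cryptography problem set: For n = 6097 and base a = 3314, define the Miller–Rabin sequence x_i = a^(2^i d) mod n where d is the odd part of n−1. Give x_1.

n − 1 = 6096 = 2^4 · 381, so s = 4 and d = 381.
x_0 = 3314^381 mod 6097 = 454.
x_1 = 454^2 mod 6097 = 4915.

4915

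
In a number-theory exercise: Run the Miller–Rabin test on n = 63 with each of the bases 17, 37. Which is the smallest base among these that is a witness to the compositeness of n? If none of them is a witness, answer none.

n − 1 = 62 = 2^1 · 31, so s = 1 and d = 31.
Base 17: x_0 = 17^31 mod 63 = 17. x_0 ∉ {1, 62} and s = 1, so 17 is a Miller–Rabin witness and 63 is composite.
Base 37: x_0 = 37^31 mod 63 = 37. x_0 ∉ {1, 62} and s = 1, so 37 is a Miller–Rabin witness and 63 is composite.
The smallest witness among the given bases is 17.

17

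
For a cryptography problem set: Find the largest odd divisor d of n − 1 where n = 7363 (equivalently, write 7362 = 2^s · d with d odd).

Halving: 7362 → 3681; 3681 is odd.
So 7362 = 2^1 · 3681.

3681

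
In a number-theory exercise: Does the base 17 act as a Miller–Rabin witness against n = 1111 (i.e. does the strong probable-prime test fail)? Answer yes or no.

n − 1 = 1110 = 2^1 · 555, so s = 1 and d = 555.
x_0 = 17^555 mod 1111 = 1110.
x_0 = 1110 ≡ −1, so 17 is not a witness.

no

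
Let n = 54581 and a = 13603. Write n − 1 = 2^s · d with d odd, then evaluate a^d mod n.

54580

n − 1 = 54580 = 2^2 · 13645, so s = 2 and d = 13645.
13603^13645 mod 54581 = 54580.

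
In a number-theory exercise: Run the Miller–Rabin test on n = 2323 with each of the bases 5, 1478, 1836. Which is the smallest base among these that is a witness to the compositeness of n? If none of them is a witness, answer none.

n − 1 = 2322 = 2^1 · 1161, so s = 1 and d = 1161.
Base 5: x_0 = 5^1161 mod 2323 = 2200. x_0 ∉ {1, 2322} and s = 1, so 5 is a Miller–Rabin witness and 2323 is composite.
Base 1478: x_0 = 1478^1161 mod 2323 = 518. x_0 ∉ {1, 2322} and s = 1, so 1478 is a Miller–Rabin witness and 2323 is composite.
Base 1836: x_0 = 1836^1161 mod 2323 = 1355. x_0 ∉ {1, 2322} and s = 1, so 1836 is a Miller–Rabin witness and 2323 is composite.
The smallest witness among the given bases is 5.

5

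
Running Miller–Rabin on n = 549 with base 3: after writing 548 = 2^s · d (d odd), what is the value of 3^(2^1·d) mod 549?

n − 1 = 548 = 2^2 · 137, so s = 2 and d = 137.
By repeated squaring, 3^137 ≡ 540 (mod 549).
x_0 = 540.
x_1 = 540^2 mod 549 = 81.

81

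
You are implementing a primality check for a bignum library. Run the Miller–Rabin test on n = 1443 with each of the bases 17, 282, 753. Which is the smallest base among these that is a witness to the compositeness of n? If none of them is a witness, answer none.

17

n − 1 = 1442 = 2^1 · 721, so s = 1 and d = 721.
Base 17: x_0 = 17^721 mod 1443 = 17. x_0 ∉ {1, 1442} and s = 1, so 17 is a Miller–Rabin witness and 1443 is composite.
Base 282: x_0 = 282^721 mod 1443 = 282. x_0 ∉ {1, 1442} and s = 1, so 282 is a Miller–Rabin witness and 1443 is composite.
Base 753: x_0 = 753^721 mod 1443 = 753. x_0 ∉ {1, 1442} and s = 1, so 753 is a Miller–Rabin witness and 1443 is composite.
The smallest witness among the given bases is 17.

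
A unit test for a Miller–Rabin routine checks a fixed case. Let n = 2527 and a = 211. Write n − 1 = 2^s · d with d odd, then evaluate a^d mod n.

2269

n − 1 = 2526 = 2^1 · 1263, so s = 1 and d = 1263.
211^1263 mod 2527 = 2269.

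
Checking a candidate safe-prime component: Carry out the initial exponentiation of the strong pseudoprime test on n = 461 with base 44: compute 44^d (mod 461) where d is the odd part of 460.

413

n − 1 = 460 = 2^2 · 115, so s = 2 and d = 115.
By repeated squaring, 44^115 ≡ 413 (mod 461).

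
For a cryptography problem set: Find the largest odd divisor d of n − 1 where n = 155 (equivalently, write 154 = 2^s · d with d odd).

Halving: 154 → 77; 77 is odd.
So 154 = 2^1 · 77.

77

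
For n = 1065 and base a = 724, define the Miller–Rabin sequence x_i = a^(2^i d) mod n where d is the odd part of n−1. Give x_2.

196

n − 1 = 1064 = 2^3 · 133, so s = 3 and d = 133.
x_0 = 724^133 mod 1065 = 259.
x_1 = 259^2 mod 1065 = 1051.
x_2 = 1051^2 mod 1065 = 196.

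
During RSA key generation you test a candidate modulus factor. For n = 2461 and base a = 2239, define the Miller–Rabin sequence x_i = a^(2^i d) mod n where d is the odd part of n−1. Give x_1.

584

n − 1 = 2460 = 2^2 · 615, so s = 2 and d = 615.
x_0 = 2239^615 mod 2461 = 1705.
x_1 = 1705^2 mod 2461 = 584.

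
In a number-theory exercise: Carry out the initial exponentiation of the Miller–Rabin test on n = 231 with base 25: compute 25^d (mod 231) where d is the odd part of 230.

67

n − 1 = 230 = 2^1 · 115, so s = 1 and d = 115.
25^115 mod 231 = 67.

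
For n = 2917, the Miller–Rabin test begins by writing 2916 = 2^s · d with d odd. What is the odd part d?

729

Halving: 2916 → 1458 → 729; 729 is odd.
So 2916 = 2^2 · 729.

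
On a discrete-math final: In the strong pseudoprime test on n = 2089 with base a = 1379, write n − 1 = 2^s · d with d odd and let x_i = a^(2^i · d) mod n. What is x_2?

1

n − 1 = 2088 = 2^3 · 261, so s = 3 and d = 261.
Repeated squaring mod 2089: 1379^1 ≡ 1379, 1379^2 ≡ 651, 1379^4 ≡ 1823, 1379^8 ≡ 1819, 1379^16 ≡ 1874, 1379^32 ≡ 267, 1379^64 ≡ 263, 1379^128 ≡ 232, 1379^256 ≡ 1599.
261 = 256 + 4 + 1, so 1379^261 ≡ 1599·1823·1379 ≡ 1300 (mod 2089).
x_0 = 1300.
x_1 = 1300^2 mod 2089 = 2088.
x_2 = 2088^2 mod 2089 = 1.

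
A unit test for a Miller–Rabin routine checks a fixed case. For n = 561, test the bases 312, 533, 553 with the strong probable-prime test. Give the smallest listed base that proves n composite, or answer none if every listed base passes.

n − 1 = 560 = 2^4 · 35, so s = 4 and d = 35.
Base 312: x_0 = 312^35 mod 561 = 12. x_0 is neither 1 nor 560, so continue squaring. x_1 = 12^2 mod 561 = 144. x_2 = 144^2 mod 561 = 540. x_3 = 540^2 mod 561 = 441. Reached i = s−1 = 3 without hitting −1: 312 is a Miller–Rabin witness and 561 is composite.
Base 533: x_0 = 533^35 mod 561 = 386. x_0 is neither 1 nor 560, so continue squaring. x_1 = 386^2 mod 561 = 331. x_2 = 331^2 mod 561 = 166. x_3 = 166^2 mod 561 = 67. Reached i = s−1 = 3 without hitting −1: 533 is a Miller–Rabin witness and 561 is composite.
Base 553: x_0 = 553^35 mod 561 = 100. x_0 is neither 1 nor 560, so continue squaring. x_1 = 100^2 mod 561 = 463. x_2 = 463^2 mod 561 = 67. x_3 = 67^2 mod 561 = 1. x_3 = 1 but x_2 ≠ ±1, a nontrivial square root of 1 — 553 is a witness and 561 is composite.
The smallest witness among the given bases is 312.

312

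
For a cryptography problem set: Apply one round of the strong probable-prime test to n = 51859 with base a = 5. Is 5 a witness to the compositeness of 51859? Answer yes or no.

no

n − 1 = 51858 = 2^1 · 25929, so s = 1 and d = 25929.
x_0 = 5^25929 mod 51859 = 1.
x_0 = 1, so 5 is not a witness.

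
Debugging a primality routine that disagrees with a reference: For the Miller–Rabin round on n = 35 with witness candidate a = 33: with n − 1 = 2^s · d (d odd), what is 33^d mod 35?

n − 1 = 34 = 2^1 · 17, so s = 1 and d = 17.
Repeated squaring mod 35: 33^1 ≡ 33, 33^2 ≡ 4, 33^4 ≡ 16, 33^8 ≡ 11, 33^16 ≡ 16.
17 = 16 + 1, so 33^17 ≡ 16·33 ≡ 3 (mod 35).

3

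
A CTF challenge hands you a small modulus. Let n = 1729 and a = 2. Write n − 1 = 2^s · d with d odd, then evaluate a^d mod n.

n − 1 = 1728 = 2^6 · 27, so s = 6 and d = 27.
By repeated squaring, 2^27 ≡ 645 (mod 1729).

645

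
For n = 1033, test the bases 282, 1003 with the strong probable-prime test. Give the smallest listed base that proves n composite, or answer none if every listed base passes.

none

n − 1 = 1032 = 2^3 · 129, so s = 3 and d = 129.
Base 282: x_0 = 282^129 mod 1033 = 802. x_0 is neither 1 nor 1032, so continue squaring. x_1 = 802^2 mod 1033 = 678. x_2 = 678^2 mod 1033 = 1032. x_2 ≡ −1, so 282 is not a witness.
Base 1003: x_0 = 1003^129 mod 1033 = 635. x_0 is neither 1 nor 1032, so continue squaring. x_1 = 635^2 mod 1033 = 355. x_2 = 355^2 mod 1033 = 1032. x_2 ≡ −1, so 1003 is not a witness.
No listed base is a witness for 1033.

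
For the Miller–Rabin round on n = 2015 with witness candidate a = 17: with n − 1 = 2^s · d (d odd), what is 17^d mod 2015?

1323

n − 1 = 2014 = 2^1 · 1007, so s = 1 and d = 1007.
17^1007 mod 2015 = 1323.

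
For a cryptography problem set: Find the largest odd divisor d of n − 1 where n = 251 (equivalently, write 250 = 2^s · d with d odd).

125

Halving: 250 → 125; 125 is odd.
So 250 = 2^1 · 125.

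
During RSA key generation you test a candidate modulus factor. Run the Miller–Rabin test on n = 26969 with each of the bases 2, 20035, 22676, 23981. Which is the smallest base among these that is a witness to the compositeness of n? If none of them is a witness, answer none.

n − 1 = 26968 = 2^3 · 3371, so s = 3 and d = 3371.
Base 2: x_0 = 2^3371 mod 26969 = 12773. x_0 is neither 1 nor 26968, so continue squaring. x_1 = 12773^2 mod 26969 = 14048. x_2 = 14048^2 mod 26969 = 14131. Reached i = s−1 = 2 without hitting −1: 2 is a Miller–Rabin witness and 26969 is composite.
Base 20035: x_0 = 20035^3371 mod 26969 = 17682. x_0 is neither 1 nor 26968, so continue squaring. x_1 = 17682^2 mod 26969 = 1507. x_2 = 1507^2 mod 26969 = 5653. Reached i = s−1 = 2 without hitting −1: 20035 is a Miller–Rabin witness and 26969 is composite.
Base 22676: x_0 = 22676^3371 mod 26969 = 22530. x_0 is neither 1 nor 26968, so continue squaring. x_1 = 22530^2 mod 26969 = 17351. x_2 = 17351^2 mod 26969 = 2254. Reached i = s−1 = 2 without hitting −1: 22676 is a Miller–Rabin witness and 26969 is composite.
Base 23981: x_0 = 23981^3371 mod 26969 = 21688. x_0 is neither 1 nor 26968, so continue squaring. x_1 = 21688^2 mod 26969 = 3015. x_2 = 3015^2 mod 26969 = 1672. Reached i = s−1 = 2 without hitting −1: 23981 is a Miller–Rabin witness and 26969 is composite.
The smallest witness among the given bases is 2.

2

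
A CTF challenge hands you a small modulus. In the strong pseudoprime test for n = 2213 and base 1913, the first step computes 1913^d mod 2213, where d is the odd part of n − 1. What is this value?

1130

n − 1 = 2212 = 2^2 · 553, so s = 2 and d = 553.
1913^553 mod 2213 = 1130.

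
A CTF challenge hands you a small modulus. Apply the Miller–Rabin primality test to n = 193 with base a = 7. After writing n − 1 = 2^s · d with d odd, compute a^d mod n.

150

n − 1 = 192 = 2^6 · 3, so s = 6 and d = 3.
7^3 mod 193 = 150.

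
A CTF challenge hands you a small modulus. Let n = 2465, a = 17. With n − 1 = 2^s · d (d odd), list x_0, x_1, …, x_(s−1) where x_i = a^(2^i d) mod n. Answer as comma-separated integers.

n − 1 = 2464 = 2^5 · 77, so s = 5 and d = 77.
x_0 = 17^77 mod 2465 = 17.
x_1 = 17^2 mod 2465 = 289.
x_2 = 289^2 mod 2465 = 2176.
x_3 = 2176^2 mod 2465 = 2176.
x_4 = 2176^2 mod 2465 = 2176.

17, 289, 2176, 2176, 2176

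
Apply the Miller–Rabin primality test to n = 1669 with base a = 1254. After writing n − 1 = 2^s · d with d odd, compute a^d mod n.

1668

n − 1 = 1668 = 2^2 · 417, so s = 2 and d = 417.
Repeated squaring mod 1669: 1254^1 ≡ 1254, 1254^2 ≡ 318, 1254^4 ≡ 984, 1254^8 ≡ 236, 1254^16 ≡ 619, 1254^32 ≡ 960, 1254^64 ≡ 312, 1254^128 ≡ 542, 1254^256 ≡ 20.
417 = 256 + 128 + 32 + 1, so 1254^417 ≡ 20·542·960·1254 ≡ 1668 (mod 1669).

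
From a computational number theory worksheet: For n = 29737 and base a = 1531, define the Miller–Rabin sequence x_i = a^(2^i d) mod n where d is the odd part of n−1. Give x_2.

n − 1 = 29736 = 2^3 · 3717, so s = 3 and d = 3717.
Repeated squaring mod 29737: 1531^1 ≡ 1531, 1531^2 ≡ 24475, 1531^4 ≡ 3497, 1531^8 ≡ 7102, 1531^16 ≡ 4452, 1531^32 ≡ 15462, 1531^64 ≡ 17701, 1531^128 ≡ 16369, 1531^256 ≡ 13791, 1531^512 ≡ 23566, 1531^1024 ≡ 17881, 1531^2048 ≡ 27674.
3717 = 2048 + 1024 + 512 + 128 + 4 + 1, so 1531^3717 ≡ 27674·17881·23566·16369·3497·1531 ≡ 2692 (mod 29737).
x_0 = 2692.
x_1 = 2692^2 mod 29737 = 20773.
x_2 = 20773^2 mod 29737 = 3922.

3922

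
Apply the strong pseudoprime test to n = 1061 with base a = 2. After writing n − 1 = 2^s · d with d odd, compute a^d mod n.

958

n − 1 = 1060 = 2^2 · 265, so s = 2 and d = 265.
2^265 mod 1061 = 958.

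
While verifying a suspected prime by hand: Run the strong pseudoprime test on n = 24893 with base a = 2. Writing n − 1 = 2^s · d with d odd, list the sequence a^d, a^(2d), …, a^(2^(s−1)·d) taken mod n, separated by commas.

8192, 22229

n − 1 = 24892 = 2^2 · 6223, so s = 2 and d = 6223.
x_0 = 2^6223 mod 24893 = 8192.
x_1 = 8192^2 mod 24893 = 22229.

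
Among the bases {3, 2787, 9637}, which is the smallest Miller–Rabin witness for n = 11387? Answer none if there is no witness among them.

3

n − 1 = 11386 = 2^1 · 5693, so s = 1 and d = 5693.
Base 3: x_0 = 3^5693 mod 11387 = 10951. x_0 ∉ {1, 11386} and s = 1, so 3 is a Miller–Rabin witness and 11387 is composite.
Base 2787: x_0 = 2787^5693 mod 11387 = 4934. x_0 ∉ {1, 11386} and s = 1, so 2787 is a Miller–Rabin witness and 11387 is composite.
Base 9637: x_0 = 9637^5693 mod 11387 = 1870. x_0 ∉ {1, 11386} and s = 1, so 9637 is a Miller–Rabin witness and 11387 is composite.
The smallest witness among the given bases is 3.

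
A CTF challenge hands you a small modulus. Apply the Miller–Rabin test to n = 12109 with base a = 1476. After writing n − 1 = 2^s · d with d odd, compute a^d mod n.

n − 1 = 12108 = 2^2 · 3027, so s = 2 and d = 3027.
1476^3027 mod 12109 = 8036.

8036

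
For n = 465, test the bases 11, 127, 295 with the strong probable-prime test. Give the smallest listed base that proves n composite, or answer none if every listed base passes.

11

n − 1 = 464 = 2^4 · 29, so s = 4 and d = 29.
Base 11: x_0 = 11^29 mod 465 = 296. x_0 is neither 1 nor 464, so continue squaring. x_1 = 296^2 mod 465 = 196. x_2 = 196^2 mod 465 = 286. x_3 = 286^2 mod 465 = 421. Reached i = s−1 = 3 without hitting −1: 11 is a Miller–Rabin witness and 465 is composite.
Base 127: x_0 = 127^29 mod 465 = 52. x_0 is neither 1 nor 464, so continue squaring. x_1 = 52^2 mod 465 = 379. x_2 = 379^2 mod 465 = 421. x_3 = 421^2 mod 465 = 76. Reached i = s−1 = 3 without hitting −1: 127 is a Miller–Rabin witness and 465 is composite.
Base 295: x_0 = 295^29 mod 465 = 250. x_0 is neither 1 nor 464, so continue squaring. x_1 = 250^2 mod 465 = 190. x_2 = 190^2 mod 465 = 295. x_3 = 295^2 mod 465 = 70. Reached i = s−1 = 3 without hitting −1: 295 is a Miller–Rabin witness and 465 is composite.
The smallest witness among the given bases is 11.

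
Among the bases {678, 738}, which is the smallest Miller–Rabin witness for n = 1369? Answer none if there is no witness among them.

n − 1 = 1368 = 2^3 · 171, so s = 3 and d = 171.
Base 678: x_0 = 678^171 mod 1369 = 1. x_0 = 1, so 678 is not a witness.
Base 738: x_0 = 738^171 mod 1369 = 1289. x_0 is neither 1 nor 1368, so continue squaring. x_1 = 1289^2 mod 1369 = 924. x_2 = 924^2 mod 1369 = 889. Reached i = s−1 = 2 without hitting −1: 738 is a Miller–Rabin witness and 1369 is composite.
The smallest witness among the given bases is 738.

738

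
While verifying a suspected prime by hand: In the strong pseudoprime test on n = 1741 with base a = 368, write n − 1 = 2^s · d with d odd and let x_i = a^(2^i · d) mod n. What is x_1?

n − 1 = 1740 = 2^2 · 435, so s = 2 and d = 435.
Repeated squaring mod 1741: 368^1 ≡ 368, 368^2 ≡ 1367, 368^4 ≡ 596, 368^8 ≡ 52, 368^16 ≡ 963, 368^32 ≡ 1157, 368^64 ≡ 1561, 368^128 ≡ 1062, 368^256 ≡ 1417.
435 = 256 + 128 + 32 + 16 + 2 + 1, so 368^435 ≡ 1417·1062·1157·963·1367·368 ≡ 1 (mod 1741).
x_0 = 1.
x_1 = 1^2 mod 1741 = 1.

1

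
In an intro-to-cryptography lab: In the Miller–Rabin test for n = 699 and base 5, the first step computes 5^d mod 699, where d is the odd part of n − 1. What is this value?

461

n − 1 = 698 = 2^1 · 349, so s = 1 and d = 349.
5^349 mod 699 = 461.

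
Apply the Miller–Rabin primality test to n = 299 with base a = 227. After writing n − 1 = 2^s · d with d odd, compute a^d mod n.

n − 1 = 298 = 2^1 · 149, so s = 1 and d = 149.
227^149 mod 299 = 145.

145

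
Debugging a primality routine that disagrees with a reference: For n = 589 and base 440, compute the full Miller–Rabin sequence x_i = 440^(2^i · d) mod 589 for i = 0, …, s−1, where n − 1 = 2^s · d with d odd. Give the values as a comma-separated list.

464, 311

n − 1 = 588 = 2^2 · 147, so s = 2 and d = 147.
x_0 = 440^147 mod 589 = 464.
x_1 = 464^2 mod 589 = 311.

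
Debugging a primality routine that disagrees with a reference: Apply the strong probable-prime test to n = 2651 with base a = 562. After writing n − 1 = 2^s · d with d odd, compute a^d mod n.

n − 1 = 2650 = 2^1 · 1325, so s = 1 and d = 1325.
By repeated squaring, 562^1325 ≡ 2289 (mod 2651).

2289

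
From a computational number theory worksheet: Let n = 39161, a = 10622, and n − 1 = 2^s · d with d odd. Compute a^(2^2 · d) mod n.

39160

n − 1 = 39160 = 2^3 · 4895, so s = 3 and d = 4895.
Repeated squaring mod 39161: 10622^1 ≡ 10622, 10622^2 ≡ 4043, 10622^4 ≡ 15712, 10622^8 ≡ 35161, 10622^16 ≡ 22312, 10622^32 ≡ 10712, 10622^64 ≡ 5214, 10622^128 ≡ 8062, 10622^256 ≡ 27745, 10622^512 ≡ 36409, 10622^1024 ≡ 15431, 10622^2048 ≡ 16881, 10622^4096 ≡ 32725.
4895 = 4096 + 512 + 256 + 16 + 8 + 4 + 2 + 1, so 10622^4895 ≡ 32725·36409·27745·22312·35161·15712·4043·10622 ≡ 10880 (mod 39161).
x_0 = 10880.
x_1 = 10880^2 mod 39161 = 29858.
x_2 = 29858^2 mod 39161 = 39160.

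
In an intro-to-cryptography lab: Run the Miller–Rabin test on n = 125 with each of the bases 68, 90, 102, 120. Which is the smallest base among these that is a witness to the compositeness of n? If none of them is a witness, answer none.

n − 1 = 124 = 2^2 · 31, so s = 2 and d = 31.
Base 68: x_0 = 68^31 mod 125 = 57. x_0 is neither 1 nor 124, so continue squaring. x_1 = 57^2 mod 125 = 124. x_1 ≡ −1, so 68 is not a witness.
Base 90: x_0 = 90^31 mod 125 = 0. x_0 is neither 1 nor 124, so continue squaring. x_1 = 0^2 mod 125 = 0. Reached i = s−1 = 1 without hitting −1: 90 is a Miller–Rabin witness and 125 is composite.
Base 102: x_0 = 102^31 mod 125 = 48. x_0 is neither 1 nor 124, so continue squaring. x_1 = 48^2 mod 125 = 54. Reached i = s−1 = 1 without hitting −1: 102 is a Miller–Rabin witness and 125 is composite.
Base 120: x_0 = 120^31 mod 125 = 0. x_0 is neither 1 nor 124, so continue squaring. x_1 = 0^2 mod 125 = 0. Reached i = s−1 = 1 without hitting −1: 120 is a Miller–Rabin witness and 125 is composite.
The smallest witness among the given bases is 90.

90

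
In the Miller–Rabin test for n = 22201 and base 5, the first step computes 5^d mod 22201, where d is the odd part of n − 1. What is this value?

597

n − 1 = 22200 = 2^3 · 2775, so s = 3 and d = 2775.
5^2775 mod 22201 = 597.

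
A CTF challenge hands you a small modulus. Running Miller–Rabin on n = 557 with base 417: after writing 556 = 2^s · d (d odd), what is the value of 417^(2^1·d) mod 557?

n − 1 = 556 = 2^2 · 139, so s = 2 and d = 139.
x_0 = 417^139 mod 557 = 439.
x_1 = 439^2 mod 557 = 556.

556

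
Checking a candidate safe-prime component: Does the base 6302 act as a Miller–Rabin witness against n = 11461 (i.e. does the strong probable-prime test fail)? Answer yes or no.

no

n − 1 = 11460 = 2^2 · 2865, so s = 2 and d = 2865.
Repeated squaring mod 11461: 6302^1 ≡ 6302, 6302^2 ≡ 2839, 6302^4 ≡ 2838, 6302^8 ≡ 8622, 6302^16 ≡ 2838, 6302^32 ≡ 8622, 6302^64 ≡ 2838, 6302^128 ≡ 8622, 6302^256 ≡ 2838, 6302^512 ≡ 8622, 6302^1024 ≡ 2838, 6302^2048 ≡ 8622.
2865 = 2048 + 512 + 256 + 32 + 16 + 1, so 6302^2865 ≡ 8622·8622·2838·8622·2838·6302 ≡ 10704 (mod 11461).
x_0 = 6302^2865 mod 11461 = 10704.
x_0 is neither 1 nor 11460, so continue squaring.
x_1 = 10704^2 mod 11461 = 11460.
x_1 ≡ −1, so 6302 is not a witness.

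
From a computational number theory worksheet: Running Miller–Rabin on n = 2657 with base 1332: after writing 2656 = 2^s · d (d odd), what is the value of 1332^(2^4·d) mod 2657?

1

n − 1 = 2656 = 2^5 · 83, so s = 5 and d = 83.
x_0 = 1332^83 mod 2657 = 2278.
x_1 = 2278^2 mod 2657 = 163.
x_2 = 163^2 mod 2657 = 2656.
x_3 = 2656^2 mod 2657 = 1.
x_4 = 1^2 mod 2657 = 1.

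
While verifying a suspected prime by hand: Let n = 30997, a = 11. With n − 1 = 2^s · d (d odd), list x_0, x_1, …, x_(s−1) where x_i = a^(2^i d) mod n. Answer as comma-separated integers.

16446, 22091

n − 1 = 30996 = 2^2 · 7749, so s = 2 and d = 7749.
x_0 = 11^7749 mod 30997 = 16446.
x_1 = 16446^2 mod 30997 = 22091.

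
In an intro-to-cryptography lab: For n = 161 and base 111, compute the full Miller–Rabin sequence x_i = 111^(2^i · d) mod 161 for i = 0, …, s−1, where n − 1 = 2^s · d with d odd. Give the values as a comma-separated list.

34, 29, 36, 8, 64

n − 1 = 160 = 2^5 · 5, so s = 5 and d = 5.
x_0 = 111^5 mod 161 = 34.
x_1 = 34^2 mod 161 = 29.
x_2 = 29^2 mod 161 = 36.
x_3 = 36^2 mod 161 = 8.
x_4 = 8^2 mod 161 = 64.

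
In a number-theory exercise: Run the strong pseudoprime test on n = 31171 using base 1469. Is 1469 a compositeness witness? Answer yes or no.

no

n − 1 = 31170 = 2^1 · 15585, so s = 1 and d = 15585.
Repeated squaring mod 31171: 1469^1 ≡ 1469, 1469^2 ≡ 7162, 1469^4 ≡ 17949, 1469^8 ≡ 14316, 1469^16 ≡ 29702, 1469^32 ≡ 7162, 1469^64 ≡ 17949, 1469^128 ≡ 14316, 1469^256 ≡ 29702, 1469^512 ≡ 7162, 1469^1024 ≡ 17949, 1469^2048 ≡ 14316, 1469^4096 ≡ 29702, 1469^8192 ≡ 7162.
15585 = 8192 + 4096 + 2048 + 1024 + 128 + 64 + 32 + 1, so 1469^15585 ≡ 7162·29702·14316·17949·14316·17949·7162·1469 ≡ 31170 (mod 31171).
x_0 = 1469^15585 mod 31171 = 31170.
x_0 = 31170 ≡ −1, so 1469 is not a witness.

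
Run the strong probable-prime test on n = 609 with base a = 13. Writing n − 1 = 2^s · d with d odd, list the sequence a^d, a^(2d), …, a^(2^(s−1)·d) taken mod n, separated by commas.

n − 1 = 608 = 2^5 · 19, so s = 5 and d = 19.
x_0 = 13^19 mod 609 = 412.
x_1 = 412^2 mod 609 = 442.
x_2 = 442^2 mod 609 = 484.
x_3 = 484^2 mod 609 = 400.
x_4 = 400^2 mod 609 = 442.

412, 442, 484, 400, 442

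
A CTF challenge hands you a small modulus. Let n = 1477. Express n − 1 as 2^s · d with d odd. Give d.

Halving: 1476 → 738 → 369; 369 is odd.
So 1476 = 2^2 · 369.

369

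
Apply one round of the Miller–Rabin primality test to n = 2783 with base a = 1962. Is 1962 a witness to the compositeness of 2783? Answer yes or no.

n − 1 = 2782 = 2^1 · 1391, so s = 1 and d = 1391.
x_0 = 1962^1391 mod 2783 = 1742.
x_0 ∉ {1, 2782} and s = 1, so 1962 is a Miller–Rabin witness and 2783 is composite.

yes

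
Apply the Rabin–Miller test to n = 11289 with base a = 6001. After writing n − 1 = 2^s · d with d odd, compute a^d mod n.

3808

n − 1 = 11288 = 2^3 · 1411, so s = 3 and d = 1411.
6001^1411 mod 11289 = 3808.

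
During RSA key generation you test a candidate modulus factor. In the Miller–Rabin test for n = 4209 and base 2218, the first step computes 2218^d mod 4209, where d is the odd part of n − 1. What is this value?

n − 1 = 4208 = 2^4 · 263, so s = 4 and d = 263.
2218^263 mod 4209 = 3733.

3733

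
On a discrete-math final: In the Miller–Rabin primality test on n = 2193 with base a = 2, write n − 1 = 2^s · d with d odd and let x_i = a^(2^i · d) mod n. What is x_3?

n − 1 = 2192 = 2^4 · 137, so s = 4 and d = 137.
x_0 = 2^137 mod 2193 = 1532.
x_1 = 1532^2 mod 2193 = 514.
x_2 = 514^2 mod 2193 = 1036.
x_3 = 1036^2 mod 2193 = 919.

919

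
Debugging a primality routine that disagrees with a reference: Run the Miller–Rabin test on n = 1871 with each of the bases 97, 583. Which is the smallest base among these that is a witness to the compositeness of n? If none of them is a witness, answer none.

none

n − 1 = 1870 = 2^1 · 935, so s = 1 and d = 935.
Base 97: x_0 = 97^935 mod 1871 = 1870. x_0 = 1870 ≡ −1, so 97 is not a witness.
Base 583: x_0 = 583^935 mod 1871 = 1870. x_0 = 1870 ≡ −1, so 583 is not a witness.
No listed base is a witness for 1871.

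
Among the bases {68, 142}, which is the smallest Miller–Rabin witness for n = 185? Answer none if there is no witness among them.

n − 1 = 184 = 2^3 · 23, so s = 3 and d = 23.
Base 68: x_0 = 68^23 mod 185 = 117. x_0 is neither 1 nor 184, so continue squaring. x_1 = 117^2 mod 185 = 184. x_1 ≡ −1, so 68 is not a witness.
Base 142: x_0 = 142^23 mod 185 = 43. x_0 is neither 1 nor 184, so continue squaring. x_1 = 43^2 mod 185 = 184. x_1 ≡ −1, so 142 is not a witness.
No listed base is a witness for 185.

none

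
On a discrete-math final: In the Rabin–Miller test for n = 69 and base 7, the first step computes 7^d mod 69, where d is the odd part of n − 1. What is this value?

19

n − 1 = 68 = 2^2 · 17, so s = 2 and d = 17.
7^17 mod 69 = 19.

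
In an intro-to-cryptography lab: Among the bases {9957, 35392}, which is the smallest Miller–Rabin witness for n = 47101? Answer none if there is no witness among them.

n − 1 = 47100 = 2^2 · 11775, so s = 2 and d = 11775.
Base 9957: x_0 = 9957^11775 mod 47101 = 38248. x_0 is neither 1 nor 47100, so continue squaring. x_1 = 38248^2 mod 47101 = 46646. Reached i = s−1 = 1 without hitting −1: 9957 is a Miller–Rabin witness and 47101 is composite.
Base 35392: x_0 = 35392^11775 mod 47101 = 24613. x_0 is neither 1 nor 47100, so continue squaring. x_1 = 24613^2 mod 47101 = 33808. Reached i = s−1 = 1 without hitting −1: 35392 is a Miller–Rabin witness and 47101 is composite.
The smallest witness among the given bases is 9957.

9957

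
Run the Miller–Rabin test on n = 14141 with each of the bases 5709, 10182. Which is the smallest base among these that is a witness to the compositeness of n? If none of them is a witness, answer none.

5709

n − 1 = 14140 = 2^2 · 3535, so s = 2 and d = 3535.
Base 5709: x_0 = 5709^3535 mod 14141 = 7095. x_0 is neither 1 nor 14140, so continue squaring. x_1 = 7095^2 mod 14141 = 11206. Reached i = s−1 = 1 without hitting −1: 5709 is a Miller–Rabin witness and 14141 is composite.
Base 10182: x_0 = 10182^3535 mod 14141 = 13143. x_0 is neither 1 nor 14140, so continue squaring. x_1 = 13143^2 mod 14141 = 6134. Reached i = s−1 = 1 without hitting −1: 10182 is a Miller–Rabin witness and 14141 is composite.
The smallest witness among the given bases is 5709.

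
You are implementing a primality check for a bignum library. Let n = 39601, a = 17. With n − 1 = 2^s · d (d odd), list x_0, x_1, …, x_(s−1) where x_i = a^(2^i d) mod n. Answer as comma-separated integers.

795, 38010, 36418, 33234

n − 1 = 39600 = 2^4 · 2475, so s = 4 and d = 2475.
x_0 = 17^2475 mod 39601 = 795.
x_1 = 795^2 mod 39601 = 38010.
x_2 = 38010^2 mod 39601 = 36418.
x_3 = 36418^2 mod 39601 = 33234.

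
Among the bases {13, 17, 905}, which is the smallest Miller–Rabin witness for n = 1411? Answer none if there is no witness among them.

n − 1 = 1410 = 2^1 · 705, so s = 1 and d = 705.
Base 13: x_0 = 13^705 mod 1411 = 251. x_0 ∉ {1, 1410} and s = 1, so 13 is a Miller–Rabin witness and 1411 is composite.
Base 17: x_0 = 17^705 mod 1411 = 612. x_0 ∉ {1, 1410} and s = 1, so 17 is a Miller–Rabin witness and 1411 is composite.
Base 905: x_0 = 905^705 mod 1411 = 1007. x_0 ∉ {1, 1410} and s = 1, so 905 is a Miller–Rabin witness and 1411 is composite.
The smallest witness among the given bases is 13.

13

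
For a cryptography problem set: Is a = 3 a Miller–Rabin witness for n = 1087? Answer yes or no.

no

n − 1 = 1086 = 2^1 · 543, so s = 1 and d = 543.
Repeated squaring mod 1087: 3^1 ≡ 3, 3^2 ≡ 9, 3^4 ≡ 81, 3^8 ≡ 39, 3^16 ≡ 434, 3^32 ≡ 305, 3^64 ≡ 630, 3^128 ≡ 145, 3^256 ≡ 372, 3^512 ≡ 335.
543 = 512 + 16 + 8 + 4 + 2 + 1, so 3^543 ≡ 335·434·39·81·9·3 ≡ 1086 (mod 1087).
x_0 = 3^543 mod 1087 = 1086.
x_0 = 1086 ≡ −1, so 3 is not a witness.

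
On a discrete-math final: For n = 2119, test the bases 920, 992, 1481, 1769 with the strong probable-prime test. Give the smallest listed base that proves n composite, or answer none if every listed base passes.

992

n − 1 = 2118 = 2^1 · 1059, so s = 1 and d = 1059.
Base 920: x_0 = 920^1059 mod 2119 = 2118. x_0 = 2118 ≡ −1, so 920 is not a witness.
Base 992: x_0 = 992^1059 mod 2119 = 77. x_0 ∉ {1, 2118} and s = 1, so 992 is a Miller–Rabin witness and 2119 is composite.
Base 1481: x_0 = 1481^1059 mod 2119 = 77. x_0 ∉ {1, 2118} and s = 1, so 1481 is a Miller–Rabin witness and 2119 is composite.
Base 1769: x_0 = 1769^1059 mod 2119 = 1158. x_0 ∉ {1, 2118} and s = 1, so 1769 is a Miller–Rabin witness and 2119 is composite.
The smallest witness among the given bases is 992.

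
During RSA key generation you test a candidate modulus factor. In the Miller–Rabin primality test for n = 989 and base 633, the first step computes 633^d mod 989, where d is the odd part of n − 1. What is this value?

110

n − 1 = 988 = 2^2 · 247, so s = 2 and d = 247.
633^247 mod 989 = 110.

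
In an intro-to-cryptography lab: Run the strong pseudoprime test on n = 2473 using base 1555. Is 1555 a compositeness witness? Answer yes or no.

no

n − 1 = 2472 = 2^3 · 309, so s = 3 and d = 309.
x_0 = 1555^309 mod 2473 = 1906.
x_0 is neither 1 nor 2472, so continue squaring.
x_1 = 1906^2 mod 2473 = 2472.
x_1 ≡ −1, so 1555 is not a witness.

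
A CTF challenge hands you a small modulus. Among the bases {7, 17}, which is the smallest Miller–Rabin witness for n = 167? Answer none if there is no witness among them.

n − 1 = 166 = 2^1 · 83, so s = 1 and d = 83.
Base 7: x_0 = 7^83 mod 167 = 1. x_0 = 1, so 7 is not a witness.
Base 17: x_0 = 17^83 mod 167 = 166. x_0 = 166 ≡ −1, so 17 is not a witness.
No listed base is a witness for 167.

none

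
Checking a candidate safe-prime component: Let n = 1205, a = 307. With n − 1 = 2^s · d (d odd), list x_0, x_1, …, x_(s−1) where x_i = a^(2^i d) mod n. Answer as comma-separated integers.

837, 464

n − 1 = 1204 = 2^2 · 301, so s = 2 and d = 301.
x_0 = 307^301 mod 1205 = 837.
x_1 = 837^2 mod 1205 = 464.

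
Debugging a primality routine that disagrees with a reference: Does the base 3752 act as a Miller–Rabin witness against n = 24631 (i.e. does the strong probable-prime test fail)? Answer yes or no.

n − 1 = 24630 = 2^1 · 12315, so s = 1 and d = 12315.
By repeated squaring, 3752^12315 ≡ 1 (mod 24631).
x_0 = 3752^12315 mod 24631 = 1.
x_0 = 1, so 3752 is not a witness.

no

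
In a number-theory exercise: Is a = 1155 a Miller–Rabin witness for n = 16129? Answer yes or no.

n − 1 = 16128 = 2^8 · 63, so s = 8 and d = 63.
x_0 = 1155^63 mod 16129 = 16128.
x_0 = 16128 ≡ −1, so 1155 is not a witness.

no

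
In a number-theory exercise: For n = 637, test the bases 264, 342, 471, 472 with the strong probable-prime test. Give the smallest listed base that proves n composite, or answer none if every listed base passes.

n − 1 = 636 = 2^2 · 159, so s = 2 and d = 159.
Base 264: x_0 = 264^159 mod 637 = 636. x_0 = 636 ≡ −1, so 264 is not a witness.
Base 342: x_0 = 342^159 mod 637 = 636. x_0 = 636 ≡ −1, so 342 is not a witness.
Base 471: x_0 = 471^159 mod 637 = 1. x_0 = 1, so 471 is not a witness.
Base 472: x_0 = 472^159 mod 637 = 636. x_0 = 636 ≡ −1, so 472 is not a witness.
No listed base is a witness for 637.

none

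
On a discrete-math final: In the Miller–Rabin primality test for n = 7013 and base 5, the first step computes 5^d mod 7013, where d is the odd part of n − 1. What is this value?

n − 1 = 7012 = 2^2 · 1753, so s = 2 and d = 1753.
5^1753 mod 7013 = 2480.

2480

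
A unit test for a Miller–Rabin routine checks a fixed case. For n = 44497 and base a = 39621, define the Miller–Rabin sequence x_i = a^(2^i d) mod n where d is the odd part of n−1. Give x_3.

1

n − 1 = 44496 = 2^4 · 2781, so s = 4 and d = 2781.
x_0 = 39621^2781 mod 44497 = 13136.
x_1 = 13136^2 mod 44497 = 39627.
x_2 = 39627^2 mod 44497 = 44496.
x_3 = 44496^2 mod 44497 = 1.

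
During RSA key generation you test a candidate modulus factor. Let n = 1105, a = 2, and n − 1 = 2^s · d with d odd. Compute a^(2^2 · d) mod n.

n − 1 = 1104 = 2^4 · 69, so s = 4 and d = 69.
x_0 = 2^69 mod 1105 = 967.
x_1 = 967^2 mod 1105 = 259.
x_2 = 259^2 mod 1105 = 781.

781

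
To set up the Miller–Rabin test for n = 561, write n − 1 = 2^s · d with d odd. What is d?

Halving: 560 → 280 → 140 → 70 → 35; 35 is odd.
So 560 = 2^4 · 35.

35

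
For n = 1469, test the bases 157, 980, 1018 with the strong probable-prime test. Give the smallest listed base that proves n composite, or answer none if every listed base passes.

n − 1 = 1468 = 2^2 · 367, so s = 2 and d = 367.
Base 157: x_0 = 157^367 mod 1469 = 131. x_0 is neither 1 nor 1468, so continue squaring. x_1 = 131^2 mod 1469 = 1002. Reached i = s−1 = 1 without hitting −1: 157 is a Miller–Rabin witness and 1469 is composite.
Base 980: x_0 = 980^367 mod 1469 = 1373. x_0 is neither 1 nor 1468, so continue squaring. x_1 = 1373^2 mod 1469 = 402. Reached i = s−1 = 1 without hitting −1: 980 is a Miller–Rabin witness and 1469 is composite.
Base 1018: x_0 = 1018^367 mod 1469 = 1018. x_0 is neither 1 nor 1468, so continue squaring. x_1 = 1018^2 mod 1469 = 679. Reached i = s−1 = 1 without hitting −1: 1018 is a Miller–Rabin witness and 1469 is composite.
The smallest witness among the given bases is 157.

157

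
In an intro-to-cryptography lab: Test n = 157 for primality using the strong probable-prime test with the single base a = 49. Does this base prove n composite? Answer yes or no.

n − 1 = 156 = 2^2 · 39, so s = 2 and d = 39.
Repeated squaring mod 157: 49^1 ≡ 49, 49^2 ≡ 46, 49^4 ≡ 75, 49^8 ≡ 130, 49^16 ≡ 101, 49^32 ≡ 153.
39 = 32 + 4 + 2 + 1, so 49^39 ≡ 153·75·46·49 ≡ 156 (mod 157).
x_0 = 49^39 mod 157 = 156.
x_0 = 156 ≡ −1, so 49 is not a witness.

no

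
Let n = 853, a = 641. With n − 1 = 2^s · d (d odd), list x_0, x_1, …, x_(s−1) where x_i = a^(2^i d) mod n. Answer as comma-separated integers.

n − 1 = 852 = 2^2 · 213, so s = 2 and d = 213.
x_0 = 641^213 mod 853 = 333.
x_1 = 333^2 mod 853 = 852.

333, 852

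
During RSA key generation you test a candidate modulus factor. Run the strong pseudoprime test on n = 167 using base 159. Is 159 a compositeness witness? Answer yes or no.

n − 1 = 166 = 2^1 · 83, so s = 1 and d = 83.
x_0 = 159^83 mod 167 = 166.
x_0 = 166 ≡ −1, so 159 is not a witness.

no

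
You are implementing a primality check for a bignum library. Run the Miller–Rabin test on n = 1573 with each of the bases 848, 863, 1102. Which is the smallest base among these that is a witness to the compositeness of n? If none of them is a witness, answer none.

n − 1 = 1572 = 2^2 · 393, so s = 2 and d = 393.
Base 848: x_0 = 848^393 mod 1573 = 1. x_0 = 1, so 848 is not a witness.
Base 863: x_0 = 863^393 mod 1573 = 785. x_0 is neither 1 nor 1572, so continue squaring. x_1 = 785^2 mod 1573 = 1182. Reached i = s−1 = 1 without hitting −1: 863 is a Miller–Rabin witness and 1573 is composite.
Base 1102: x_0 = 1102^393 mod 1573 = 701. x_0 is neither 1 nor 1572, so continue squaring. x_1 = 701^2 mod 1573 = 625. Reached i = s−1 = 1 without hitting −1: 1102 is a Miller–Rabin witness and 1573 is composite.
The smallest witness among the given bases is 863.

863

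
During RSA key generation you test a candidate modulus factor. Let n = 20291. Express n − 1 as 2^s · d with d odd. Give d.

10145

Halving: 20290 → 10145; 10145 is odd.
So 20290 = 2^1 · 10145.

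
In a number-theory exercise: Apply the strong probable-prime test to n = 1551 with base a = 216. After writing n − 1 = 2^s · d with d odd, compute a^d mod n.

n − 1 = 1550 = 2^1 · 775, so s = 1 and d = 775.
Repeated squaring mod 1551: 216^1 ≡ 216, 216^2 ≡ 126, 216^4 ≡ 366, 216^8 ≡ 570, 216^16 ≡ 741, 216^32 ≡ 27, 216^64 ≡ 729, 216^128 ≡ 999, 216^256 ≡ 708, 216^512 ≡ 291.
775 = 512 + 256 + 4 + 2 + 1, so 216^775 ≡ 291·708·366·126·216 ≡ 318 (mod 1551).

318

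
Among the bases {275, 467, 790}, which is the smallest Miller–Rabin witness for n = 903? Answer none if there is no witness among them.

275

n − 1 = 902 = 2^1 · 451, so s = 1 and d = 451.
Base 275: x_0 = 275^451 mod 903 = 611. x_0 ∉ {1, 902} and s = 1, so 275 is a Miller–Rabin witness and 903 is composite.
Base 467: x_0 = 467^451 mod 903 = 467. x_0 ∉ {1, 902} and s = 1, so 467 is a Miller–Rabin witness and 903 is composite.
Base 790: x_0 = 790^451 mod 903 = 97. x_0 ∉ {1, 902} and s = 1, so 790 is a Miller–Rabin witness and 903 is composite.
The smallest witness among the given bases is 275.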